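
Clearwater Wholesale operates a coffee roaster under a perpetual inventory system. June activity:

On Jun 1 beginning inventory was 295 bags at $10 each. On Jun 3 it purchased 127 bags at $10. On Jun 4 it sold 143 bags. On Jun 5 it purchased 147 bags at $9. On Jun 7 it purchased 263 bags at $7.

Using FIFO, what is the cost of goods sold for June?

COGS = $1,430

Jun 4, 143 sold [FIFO — oldest first]: 143 @ $10 = $1,430
Ending inventory: 152 @ $10 + 127 @ $10 + 147 @ $9 + 263 @ $7 = $5,954
Check: goods available $7,384 = COGS $1,430 + ending $5,954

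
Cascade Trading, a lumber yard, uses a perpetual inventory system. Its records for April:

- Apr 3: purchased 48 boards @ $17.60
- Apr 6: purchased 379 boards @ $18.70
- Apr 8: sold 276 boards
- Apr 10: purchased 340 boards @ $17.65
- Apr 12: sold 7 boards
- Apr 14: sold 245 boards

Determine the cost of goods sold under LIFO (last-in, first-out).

Apr 8, 276 sold [LIFO — newest first]: 276 @ $18.70 = $5,161.20
Apr 12, 7 sold [LIFO — newest first]: 7 @ $17.65 = $123.55
Apr 14, 245 sold [LIFO — newest first]: 245 @ $17.65 = $4,324.25
Total COGS = $5,161.20 + $123.55 + $4,324.25 = $9,609.00
Ending inventory: 48 @ $17.60 + 103 @ $18.70 + 88 @ $17.65 = $4,324.10

COGS = $9,609.00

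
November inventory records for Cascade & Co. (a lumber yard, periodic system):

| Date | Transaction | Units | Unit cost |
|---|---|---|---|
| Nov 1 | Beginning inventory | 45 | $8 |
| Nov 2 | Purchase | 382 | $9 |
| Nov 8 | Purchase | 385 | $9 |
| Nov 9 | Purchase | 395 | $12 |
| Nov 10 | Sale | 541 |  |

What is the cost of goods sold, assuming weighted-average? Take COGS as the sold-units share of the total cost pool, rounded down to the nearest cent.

COGS = $5,379.96

Nov 10, sell 541: 541/1207 × $12,003.00 → $5,379.96
Ending inventory (cost pool remaining) = $6,623.04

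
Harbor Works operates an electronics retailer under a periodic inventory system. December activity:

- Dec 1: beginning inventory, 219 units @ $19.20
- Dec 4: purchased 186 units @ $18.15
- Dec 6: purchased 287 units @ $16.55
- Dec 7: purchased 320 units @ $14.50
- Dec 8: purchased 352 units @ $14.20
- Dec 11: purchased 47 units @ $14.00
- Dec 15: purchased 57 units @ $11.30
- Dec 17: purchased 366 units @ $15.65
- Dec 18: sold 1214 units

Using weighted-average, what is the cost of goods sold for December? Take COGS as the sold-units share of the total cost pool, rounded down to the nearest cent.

COGS = $19,195.59

Dec 18, sell 1214: 1214/1834 × $28,998.95 → $19,195.59
Ending inventory (cost pool remaining) = $9,803.36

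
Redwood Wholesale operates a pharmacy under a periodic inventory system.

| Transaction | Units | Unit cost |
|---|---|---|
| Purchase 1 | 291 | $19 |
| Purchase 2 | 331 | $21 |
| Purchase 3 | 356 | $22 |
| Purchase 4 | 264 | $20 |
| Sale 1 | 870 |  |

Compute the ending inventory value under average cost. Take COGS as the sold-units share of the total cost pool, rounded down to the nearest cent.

Ending inventory = $7,665.24

Sale 1, sell 870: 870/1242 × $25,592.00 → $17,926.76
Ending inventory (cost pool remaining) = $7,665.24
Check: goods available $25,592.00 = COGS $17,926.76 + ending $7,665.24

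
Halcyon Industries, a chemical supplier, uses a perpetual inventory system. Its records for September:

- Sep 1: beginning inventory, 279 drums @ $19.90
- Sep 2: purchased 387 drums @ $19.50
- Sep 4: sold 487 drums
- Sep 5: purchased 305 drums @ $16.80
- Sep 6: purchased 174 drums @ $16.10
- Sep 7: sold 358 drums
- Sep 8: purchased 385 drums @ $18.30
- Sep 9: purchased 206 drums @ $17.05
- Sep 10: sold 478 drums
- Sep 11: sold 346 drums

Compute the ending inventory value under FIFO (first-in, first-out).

Sep 4, 487 sold [FIFO — oldest first]: 279 @ $19.90 + 208 @ $19.50 = $9,608.10
Sep 7, 358 sold [FIFO — oldest first]: 179 @ $19.50 + 179 @ $16.80 = $6,497.70
Sep 10, 478 sold [FIFO — oldest first]: 126 @ $16.80 + 174 @ $16.10 + 178 @ $18.30 = $8,175.60
Sep 11, 346 sold [FIFO — oldest first]: 207 @ $18.30 + 139 @ $17.05 = $6,158.05
Total COGS = $9,608.10 + $6,497.70 + $8,175.60 + $6,158.05 = $30,439.45
Ending inventory: 67 @ $17.05 = $1,142.35
Check: goods available $31,581.80 = COGS $30,439.45 + ending $1,142.35

Ending inventory = $1,142.35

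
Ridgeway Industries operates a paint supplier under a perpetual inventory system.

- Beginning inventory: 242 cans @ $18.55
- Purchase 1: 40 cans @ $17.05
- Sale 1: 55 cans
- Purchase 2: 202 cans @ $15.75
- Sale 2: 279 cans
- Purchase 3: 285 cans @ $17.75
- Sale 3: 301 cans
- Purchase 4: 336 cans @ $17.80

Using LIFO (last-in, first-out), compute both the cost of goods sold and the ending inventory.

COGS = $10,925.65; ending inventory = $8,466.50

Sale 1 (55) [LIFO — newest first]: 40 @ $17.05 + 15 @ $18.55 = $960.25
Sale 2 (279) [LIFO — newest first]: 202 @ $15.75 + 77 @ $18.55 = $4,609.85
Sale 3 (301) [LIFO — newest first]: 285 @ $17.75 + 16 @ $18.55 = $5,355.55
Total COGS = $960.25 + $4,609.85 + $5,355.55 = $10,925.65
Ending inventory: 134 @ $18.55 + 336 @ $17.80 = $8,466.50
Check: goods available $19,392.15 = COGS $10,925.65 + ending $8,466.50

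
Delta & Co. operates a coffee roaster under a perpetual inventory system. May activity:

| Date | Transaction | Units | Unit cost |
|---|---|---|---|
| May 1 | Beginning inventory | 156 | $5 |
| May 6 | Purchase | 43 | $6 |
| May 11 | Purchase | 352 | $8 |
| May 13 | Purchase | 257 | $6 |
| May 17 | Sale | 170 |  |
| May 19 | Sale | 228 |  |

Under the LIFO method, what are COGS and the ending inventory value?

May 17, 170 sold [LIFO — newest first]: 170 @ $6 = $1,020
May 19, 228 sold [LIFO — newest first]: 87 @ $6 + 141 @ $8 = $1,650
Total COGS = $1,020 + $1,650 = $2,670
Ending inventory: 156 @ $5 + 43 @ $6 + 211 @ $8 = $2,726
Check: goods available $5,396 = COGS $2,670 + ending $2,726

COGS = $2,670; ending inventory = $2,726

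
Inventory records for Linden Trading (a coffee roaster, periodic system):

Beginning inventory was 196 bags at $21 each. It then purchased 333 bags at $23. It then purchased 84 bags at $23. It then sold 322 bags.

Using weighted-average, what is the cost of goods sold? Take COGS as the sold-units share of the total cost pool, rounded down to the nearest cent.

Sale 1, sell 322: 322/613 × $13,707.00 → $7,200.08
Ending inventory (cost pool remaining) = $6,506.92

COGS = $7,200.08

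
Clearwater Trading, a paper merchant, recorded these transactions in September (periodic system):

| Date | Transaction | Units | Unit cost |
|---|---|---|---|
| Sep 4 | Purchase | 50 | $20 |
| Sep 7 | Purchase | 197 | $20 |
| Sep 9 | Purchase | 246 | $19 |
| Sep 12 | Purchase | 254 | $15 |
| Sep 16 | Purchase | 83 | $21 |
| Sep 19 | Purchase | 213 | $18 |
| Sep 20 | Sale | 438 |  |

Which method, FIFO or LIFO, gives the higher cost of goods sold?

FIFO

FIFO COGS: 50 @ $20 + 197 @ $20 + 191 @ $19 = $8,569
LIFO COGS: 213 @ $18 + 83 @ $21 + 142 @ $15 = $7,707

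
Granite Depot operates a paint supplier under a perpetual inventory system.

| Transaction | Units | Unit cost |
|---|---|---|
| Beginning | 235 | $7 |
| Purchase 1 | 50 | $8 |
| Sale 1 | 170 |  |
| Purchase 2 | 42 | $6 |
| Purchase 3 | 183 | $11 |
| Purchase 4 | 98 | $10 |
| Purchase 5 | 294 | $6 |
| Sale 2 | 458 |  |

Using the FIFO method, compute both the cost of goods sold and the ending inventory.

Sale 1 (170) [FIFO — oldest first]: 170 @ $7 = $1,190
Sale 2 (458) [FIFO — oldest first]: 65 @ $7 + 50 @ $8 + 42 @ $6 + 183 @ $11 + 98 @ $10 + 20 @ $6 = $4,220
Total COGS = $1,190 + $4,220 = $5,410
Ending inventory: 274 @ $6 = $1,644

COGS = $5,410; ending inventory = $1,644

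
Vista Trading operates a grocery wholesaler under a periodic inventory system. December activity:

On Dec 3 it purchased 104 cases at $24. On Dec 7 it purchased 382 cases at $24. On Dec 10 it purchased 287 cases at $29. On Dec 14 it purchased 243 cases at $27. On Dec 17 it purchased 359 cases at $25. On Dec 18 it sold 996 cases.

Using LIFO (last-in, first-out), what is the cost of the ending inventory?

Dec 18, 996 sold [LIFO — newest first]: 359 @ $25 + 243 @ $27 + 287 @ $29 + 107 @ $24 = $26,427
Ending inventory: 104 @ $24 + 275 @ $24 = $9,096

Ending inventory = $9,096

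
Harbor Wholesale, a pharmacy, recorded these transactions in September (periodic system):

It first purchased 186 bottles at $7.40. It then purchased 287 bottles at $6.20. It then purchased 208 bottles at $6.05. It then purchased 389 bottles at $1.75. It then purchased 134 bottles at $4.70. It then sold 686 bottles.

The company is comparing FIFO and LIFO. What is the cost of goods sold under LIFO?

FIFO COGS: 186 @ $7.40 + 287 @ $6.20 + 208 @ $6.05 + 5 @ $1.75 = $4,422.95
LIFO COGS: 134 @ $4.70 + 389 @ $1.75 + 163 @ $6.05 = $2,296.70

COGS = $2,296.70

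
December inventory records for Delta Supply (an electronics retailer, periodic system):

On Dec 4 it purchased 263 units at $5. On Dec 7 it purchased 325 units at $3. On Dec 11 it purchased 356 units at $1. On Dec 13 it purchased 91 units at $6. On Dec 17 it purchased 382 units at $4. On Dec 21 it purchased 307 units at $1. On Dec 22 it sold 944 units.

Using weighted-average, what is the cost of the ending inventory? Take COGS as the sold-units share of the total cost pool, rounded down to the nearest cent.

Dec 22, sell 944: 944/1724 × $5,027.00 → $2,752.60
Ending inventory (cost pool remaining) = $2,274.40
Check: goods available $5,027.00 = COGS $2,752.60 + ending $2,274.40

Ending inventory = $2,274.40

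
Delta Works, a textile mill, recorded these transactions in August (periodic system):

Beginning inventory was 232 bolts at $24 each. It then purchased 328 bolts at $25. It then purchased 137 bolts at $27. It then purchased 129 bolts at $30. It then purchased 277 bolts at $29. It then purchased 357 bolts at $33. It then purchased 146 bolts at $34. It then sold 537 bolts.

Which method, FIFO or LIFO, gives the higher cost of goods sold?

FIFO COGS: 232 @ $24 + 305 @ $25 = $13,193
LIFO COGS: 146 @ $34 + 357 @ $33 + 34 @ $29 = $17,731

LIFO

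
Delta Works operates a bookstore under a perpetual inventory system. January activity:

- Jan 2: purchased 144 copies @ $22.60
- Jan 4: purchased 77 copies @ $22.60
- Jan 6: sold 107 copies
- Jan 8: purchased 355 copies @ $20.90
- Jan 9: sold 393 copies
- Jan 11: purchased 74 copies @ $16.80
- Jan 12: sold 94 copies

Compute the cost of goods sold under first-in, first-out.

Jan 6, 107 sold [FIFO — oldest first]: 107 @ $22.60 = $2,418.20
Jan 9, 393 sold [FIFO — oldest first]: 37 @ $22.60 + 77 @ $22.60 + 279 @ $20.90 = $8,407.50
Jan 12, 94 sold [FIFO — oldest first]: 76 @ $20.90 + 18 @ $16.80 = $1,890.80
Total COGS = $2,418.20 + $8,407.50 + $1,890.80 = $12,716.50
Ending inventory: 56 @ $16.80 = $940.80

COGS = $12,716.50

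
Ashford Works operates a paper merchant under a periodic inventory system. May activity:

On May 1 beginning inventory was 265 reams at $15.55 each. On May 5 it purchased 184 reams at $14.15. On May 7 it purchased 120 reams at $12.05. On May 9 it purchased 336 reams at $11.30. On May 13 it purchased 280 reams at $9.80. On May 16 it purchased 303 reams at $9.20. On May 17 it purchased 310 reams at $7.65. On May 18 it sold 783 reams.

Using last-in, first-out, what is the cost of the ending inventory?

May 18, 783 sold [LIFO — newest first]: 310 @ $7.65 + 303 @ $9.20 + 170 @ $9.80 = $6,825.10
Ending inventory: 265 @ $15.55 + 184 @ $14.15 + 120 @ $12.05 + 336 @ $11.30 + 110 @ $9.80 = $13,045.15
Check: goods available $19,870.25 = COGS $6,825.10 + ending $13,045.15

Ending inventory = $13,045.15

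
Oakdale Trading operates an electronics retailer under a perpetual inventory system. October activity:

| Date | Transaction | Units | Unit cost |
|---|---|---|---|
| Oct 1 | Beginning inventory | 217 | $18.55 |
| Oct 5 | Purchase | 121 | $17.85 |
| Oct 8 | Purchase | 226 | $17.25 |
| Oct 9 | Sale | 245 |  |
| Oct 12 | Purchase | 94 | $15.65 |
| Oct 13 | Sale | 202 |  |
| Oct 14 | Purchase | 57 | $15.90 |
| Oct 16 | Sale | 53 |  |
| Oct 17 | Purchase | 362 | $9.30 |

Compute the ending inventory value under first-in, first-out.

Ending inventory = $6,848.00

Oct 9, 245 sold [FIFO — oldest first]: 217 @ $18.55 + 28 @ $17.85 = $4,525.15
Oct 13, 202 sold [FIFO — oldest first]: 93 @ $17.85 + 109 @ $17.25 = $3,540.30
Oct 16, 53 sold [FIFO — oldest first]: 53 @ $17.25 = $914.25
Total COGS = $4,525.15 + $3,540.30 + $914.25 = $8,979.70
Ending inventory: 64 @ $17.25 + 94 @ $15.65 + 57 @ $15.90 + 362 @ $9.30 = $6,848.00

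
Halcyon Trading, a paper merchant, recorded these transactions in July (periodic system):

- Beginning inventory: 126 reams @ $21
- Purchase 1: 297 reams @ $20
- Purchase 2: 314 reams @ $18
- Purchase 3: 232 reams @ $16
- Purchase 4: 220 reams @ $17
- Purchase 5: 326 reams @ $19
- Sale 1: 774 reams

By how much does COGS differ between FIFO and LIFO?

$1,248

FIFO COGS: 126 @ $21 + 297 @ $20 + 314 @ $18 + 37 @ $16 = $14,830
LIFO COGS: 326 @ $19 + 220 @ $17 + 228 @ $16 = $13,582
Difference = |$14,830 − $13,582| = $1,248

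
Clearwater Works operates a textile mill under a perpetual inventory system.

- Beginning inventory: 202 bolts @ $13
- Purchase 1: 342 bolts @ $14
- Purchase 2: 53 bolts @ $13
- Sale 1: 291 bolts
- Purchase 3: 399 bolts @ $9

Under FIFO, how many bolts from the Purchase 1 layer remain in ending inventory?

253

Sale 1 (291) [FIFO — oldest first]: 202 @ $13 + 89 @ $14 = $3,872
Ending inventory: 253 @ $14 + 53 @ $13 + 399 @ $9 = $7,822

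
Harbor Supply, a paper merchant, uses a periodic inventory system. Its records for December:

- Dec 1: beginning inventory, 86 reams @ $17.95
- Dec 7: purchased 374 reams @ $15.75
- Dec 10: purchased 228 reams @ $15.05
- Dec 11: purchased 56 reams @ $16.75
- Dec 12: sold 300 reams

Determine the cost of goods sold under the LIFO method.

COGS = $4,621.40

Dec 12, 300 sold [LIFO — newest first]: 56 @ $16.75 + 228 @ $15.05 + 16 @ $15.75 = $4,621.40
Ending inventory: 86 @ $17.95 + 358 @ $15.75 = $7,182.20
Check: goods available $11,803.60 = COGS $4,621.40 + ending $7,182.20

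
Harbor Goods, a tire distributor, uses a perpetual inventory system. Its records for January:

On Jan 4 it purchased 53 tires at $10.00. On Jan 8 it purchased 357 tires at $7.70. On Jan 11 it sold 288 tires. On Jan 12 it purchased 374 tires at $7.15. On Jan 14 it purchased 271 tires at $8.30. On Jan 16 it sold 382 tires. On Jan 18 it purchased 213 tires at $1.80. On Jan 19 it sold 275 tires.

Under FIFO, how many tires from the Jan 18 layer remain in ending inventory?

Jan 11, 288 sold [FIFO — oldest first]: 53 @ $10.00 + 235 @ $7.70 = $2,339.50
Jan 16, 382 sold [FIFO — oldest first]: 122 @ $7.70 + 260 @ $7.15 = $2,798.40
Jan 19, 275 sold [FIFO — oldest first]: 114 @ $7.15 + 161 @ $8.30 = $2,151.40
Total COGS = $2,339.50 + $2,798.40 + $2,151.40 = $7,289.30
Ending inventory: 110 @ $8.30 + 213 @ $1.80 = $1,296.40
Check: goods available $8,585.70 = COGS $7,289.30 + ending $1,296.40

213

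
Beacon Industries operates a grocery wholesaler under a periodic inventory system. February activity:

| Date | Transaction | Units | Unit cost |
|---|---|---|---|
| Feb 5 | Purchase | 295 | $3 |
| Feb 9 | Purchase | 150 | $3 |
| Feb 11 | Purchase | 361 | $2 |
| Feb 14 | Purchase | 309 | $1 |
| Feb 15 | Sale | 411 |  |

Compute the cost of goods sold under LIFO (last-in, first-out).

Feb 15, 411 sold [LIFO — newest first]: 309 @ $1 + 102 @ $2 = $513
Ending inventory: 295 @ $3 + 150 @ $3 + 259 @ $2 = $1,853

COGS = $513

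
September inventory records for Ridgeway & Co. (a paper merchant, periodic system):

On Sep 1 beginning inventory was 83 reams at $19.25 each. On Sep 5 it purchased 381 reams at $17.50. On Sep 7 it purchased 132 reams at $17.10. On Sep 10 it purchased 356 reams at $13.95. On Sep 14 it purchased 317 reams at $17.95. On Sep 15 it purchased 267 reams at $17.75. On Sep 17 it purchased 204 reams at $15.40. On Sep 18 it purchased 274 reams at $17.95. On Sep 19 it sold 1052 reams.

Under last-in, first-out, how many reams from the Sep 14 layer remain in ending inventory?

Sep 19, 1052 sold [LIFO — newest first]: 274 @ $17.95 + 204 @ $15.40 + 267 @ $17.75 + 307 @ $17.95 = $18,309.80
Ending inventory: 83 @ $19.25 + 381 @ $17.50 + 132 @ $17.10 + 356 @ $13.95 + 10 @ $17.95 = $15,668.15

10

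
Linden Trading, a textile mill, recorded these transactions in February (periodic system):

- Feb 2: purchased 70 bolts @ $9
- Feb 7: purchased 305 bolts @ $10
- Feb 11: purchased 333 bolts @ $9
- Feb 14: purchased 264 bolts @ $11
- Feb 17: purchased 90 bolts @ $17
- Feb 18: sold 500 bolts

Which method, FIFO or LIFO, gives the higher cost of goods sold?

FIFO COGS: 70 @ $9 + 305 @ $10 + 125 @ $9 = $4,805
LIFO COGS: 90 @ $17 + 264 @ $11 + 146 @ $9 = $5,748

LIFO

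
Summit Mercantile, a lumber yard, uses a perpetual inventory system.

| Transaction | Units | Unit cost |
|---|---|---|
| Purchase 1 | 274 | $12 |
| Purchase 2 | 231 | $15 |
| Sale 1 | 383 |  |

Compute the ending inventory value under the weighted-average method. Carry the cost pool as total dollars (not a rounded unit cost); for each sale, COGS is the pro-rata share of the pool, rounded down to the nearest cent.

Ending inventory = $1,631.42

After Purchase 1: 274 on hand, pool $3,288.00 (≈ $12.0000 each)
After Purchase 2: 505 on hand, pool $6,753.00 (≈ $13.3723 each)
Sale 1, sell 383: 383/505 × $6,753.00 → $5,121.58
Ending inventory (cost pool remaining) = $1,631.42
Check: goods available $6,753.00 = COGS $5,121.58 + ending $1,631.42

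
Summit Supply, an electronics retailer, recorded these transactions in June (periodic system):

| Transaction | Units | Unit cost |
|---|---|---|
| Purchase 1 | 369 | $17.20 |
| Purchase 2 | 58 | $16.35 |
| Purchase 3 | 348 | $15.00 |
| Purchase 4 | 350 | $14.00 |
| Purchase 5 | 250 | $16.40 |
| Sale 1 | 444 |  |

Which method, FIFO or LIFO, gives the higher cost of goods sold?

FIFO COGS: 369 @ $17.20 + 58 @ $16.35 + 17 @ $15.00 = $7,550.10
LIFO COGS: 250 @ $16.40 + 194 @ $14.00 = $6,816.00

FIFO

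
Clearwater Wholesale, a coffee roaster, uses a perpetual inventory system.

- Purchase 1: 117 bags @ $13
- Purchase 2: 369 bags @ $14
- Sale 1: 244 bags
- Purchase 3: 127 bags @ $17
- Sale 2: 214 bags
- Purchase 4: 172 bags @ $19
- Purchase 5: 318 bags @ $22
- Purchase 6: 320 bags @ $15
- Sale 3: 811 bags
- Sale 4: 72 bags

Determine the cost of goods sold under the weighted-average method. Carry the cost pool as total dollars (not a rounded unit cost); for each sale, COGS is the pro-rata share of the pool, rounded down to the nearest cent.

COGS = $22,434.03

After Purchase 1: 117 on hand, pool $1,521.00 (≈ $13.0000 each)
After Purchase 2: 486 on hand, pool $6,687.00 (≈ $13.7593 each)
Sale 1, sell 244: 244/486 × $6,687.00 → $3,357.25
After Purchase 3: 369 on hand, pool $5,488.75 (≈ $14.8747 each)
Sale 2, sell 214: 214/369 × $5,488.75 → $3,183.17
After Purchase 4: 327 on hand, pool $5,573.58 (≈ $17.0446 each)
After Purchase 5: 645 on hand, pool $12,569.58 (≈ $19.4877 each)
After Purchase 6: 965 on hand, pool $17,369.58 (≈ $17.9996 each)
Sale 3, sell 811: 811/965 × $17,369.58 → $14,597.64
Sale 4, sell 72: 72/154 × $2,771.94 → $1,295.97
Total COGS = $3,357.25 + $3,183.17 + $14,597.64 + $1,295.97 = $22,434.03
Ending inventory (cost pool remaining) = $1,475.97
Check: goods available $23,910.00 = COGS $22,434.03 + ending $1,475.97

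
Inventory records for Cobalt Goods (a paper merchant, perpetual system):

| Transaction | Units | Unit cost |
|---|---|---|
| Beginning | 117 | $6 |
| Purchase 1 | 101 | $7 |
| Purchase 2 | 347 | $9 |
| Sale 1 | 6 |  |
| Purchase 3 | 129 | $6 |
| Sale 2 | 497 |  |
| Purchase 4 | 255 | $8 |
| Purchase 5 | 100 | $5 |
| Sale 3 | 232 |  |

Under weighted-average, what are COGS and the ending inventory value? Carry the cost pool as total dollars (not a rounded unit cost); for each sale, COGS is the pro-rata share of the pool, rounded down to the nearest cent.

After Beginning: 117 on hand, pool $702.00 (≈ $6.0000 each)
After Purchase 1: 218 on hand, pool $1,409.00 (≈ $6.4633 each)
After Purchase 2: 565 on hand, pool $4,532.00 (≈ $8.0212 each)
Sale 1, sell 6: 6/565 × $4,532.00 → $48.12
After Purchase 3: 688 on hand, pool $5,257.88 (≈ $7.6423 each)
Sale 2, sell 497: 497/688 × $5,257.88 → $3,798.20
After Purchase 4: 446 on hand, pool $3,499.68 (≈ $7.8468 each)
After Purchase 5: 546 on hand, pool $3,999.68 (≈ $7.3254 each)
Sale 3, sell 232: 232/546 × $3,999.68 → $1,699.49
Total COGS = $48.12 + $3,798.20 + $1,699.49 = $5,545.81
Ending inventory (cost pool remaining) = $2,300.19

COGS = $5,545.81; ending inventory = $2,300.19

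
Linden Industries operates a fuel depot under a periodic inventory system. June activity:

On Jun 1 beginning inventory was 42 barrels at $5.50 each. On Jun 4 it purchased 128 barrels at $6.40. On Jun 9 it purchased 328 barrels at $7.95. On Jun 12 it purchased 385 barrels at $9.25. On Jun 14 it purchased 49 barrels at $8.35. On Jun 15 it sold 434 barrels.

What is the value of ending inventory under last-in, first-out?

Jun 15, 434 sold [LIFO — newest first]: 49 @ $8.35 + 385 @ $9.25 = $3,970.40
Ending inventory: 42 @ $5.50 + 128 @ $6.40 + 328 @ $7.95 = $3,657.80

Ending inventory = $3,657.80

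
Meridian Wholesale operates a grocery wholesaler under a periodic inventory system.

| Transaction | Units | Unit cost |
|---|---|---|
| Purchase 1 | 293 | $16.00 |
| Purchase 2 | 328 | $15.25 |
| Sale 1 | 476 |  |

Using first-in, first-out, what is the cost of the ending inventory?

Sale 1 (476) [FIFO — oldest first]: 293 @ $16.00 + 183 @ $15.25 = $7,478.75
Ending inventory: 145 @ $15.25 = $2,211.25

Ending inventory = $2,211.25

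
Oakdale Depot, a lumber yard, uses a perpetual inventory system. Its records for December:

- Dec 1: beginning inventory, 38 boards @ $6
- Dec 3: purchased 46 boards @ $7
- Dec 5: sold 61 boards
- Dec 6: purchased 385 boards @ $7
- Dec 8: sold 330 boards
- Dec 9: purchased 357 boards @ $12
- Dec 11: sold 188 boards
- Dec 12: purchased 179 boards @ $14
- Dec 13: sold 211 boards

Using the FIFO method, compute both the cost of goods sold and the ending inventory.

COGS = $7,097; ending inventory = $2,938

Dec 5, 61 sold [FIFO — oldest first]: 38 @ $6 + 23 @ $7 = $389
Dec 8, 330 sold [FIFO — oldest first]: 23 @ $7 + 307 @ $7 = $2,310
Dec 11, 188 sold [FIFO — oldest first]: 78 @ $7 + 110 @ $12 = $1,866
Dec 13, 211 sold [FIFO — oldest first]: 211 @ $12 = $2,532
Total COGS = $389 + $2,310 + $1,866 + $2,532 = $7,097
Ending inventory: 36 @ $12 + 179 @ $14 = $2,938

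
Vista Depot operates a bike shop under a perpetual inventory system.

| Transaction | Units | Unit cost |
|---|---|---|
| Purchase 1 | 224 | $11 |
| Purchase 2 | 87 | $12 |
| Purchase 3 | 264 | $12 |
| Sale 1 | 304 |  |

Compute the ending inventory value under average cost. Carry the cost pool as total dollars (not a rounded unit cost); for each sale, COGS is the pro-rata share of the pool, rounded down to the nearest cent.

Ending inventory = $3,146.43

After Purchase 1: 224 on hand, pool $2,464.00 (≈ $11.0000 each)
After Purchase 2: 311 on hand, pool $3,508.00 (≈ $11.2797 each)
After Purchase 3: 575 on hand, pool $6,676.00 (≈ $11.6104 each)
Sale 1, sell 304: 304/575 × $6,676.00 → $3,529.57
Ending inventory (cost pool remaining) = $3,146.43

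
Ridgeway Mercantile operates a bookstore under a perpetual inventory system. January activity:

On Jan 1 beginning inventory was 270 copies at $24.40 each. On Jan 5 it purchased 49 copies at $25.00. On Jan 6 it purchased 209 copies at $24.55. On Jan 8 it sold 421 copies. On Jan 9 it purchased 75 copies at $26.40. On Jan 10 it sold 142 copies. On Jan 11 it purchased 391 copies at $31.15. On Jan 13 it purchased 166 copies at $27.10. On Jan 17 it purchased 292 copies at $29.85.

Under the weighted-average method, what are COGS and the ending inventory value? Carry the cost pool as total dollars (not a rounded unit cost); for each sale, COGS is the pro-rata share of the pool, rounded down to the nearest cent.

After Jan 1: 270 on hand, pool $6,588.00 (≈ $24.4000 each)
After Jan 5: 319 on hand, pool $7,813.00 (≈ $24.4922 each)
After Jan 6: 528 on hand, pool $12,943.95 (≈ $24.5151 each)
Jan 8, sell 421: 421/528 × $12,943.95 → $10,320.83
After Jan 9: 182 on hand, pool $4,603.12 (≈ $25.2919 each)
Jan 10, sell 142: 142/182 × $4,603.12 → $3,591.44
After Jan 11: 431 on hand, pool $13,191.33 (≈ $30.6063 each)
After Jan 13: 597 on hand, pool $17,689.93 (≈ $29.6314 each)
After Jan 17: 889 on hand, pool $26,406.13 (≈ $29.7032 each)
Total COGS = $10,320.83 + $3,591.44 = $13,912.27
Ending inventory (cost pool remaining) = $26,406.13
Check: goods available $40,318.40 = COGS $13,912.27 + ending $26,406.13

COGS = $13,912.27; ending inventory = $26,406.13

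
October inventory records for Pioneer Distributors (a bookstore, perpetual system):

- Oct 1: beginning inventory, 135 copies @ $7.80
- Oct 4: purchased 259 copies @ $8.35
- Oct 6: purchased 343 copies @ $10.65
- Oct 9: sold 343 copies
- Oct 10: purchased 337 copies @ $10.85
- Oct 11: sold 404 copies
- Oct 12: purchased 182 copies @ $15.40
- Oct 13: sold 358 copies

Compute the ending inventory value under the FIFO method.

Ending inventory = $2,325.40

Oct 9, 343 sold [FIFO — oldest first]: 135 @ $7.80 + 208 @ $8.35 = $2,789.80
Oct 11, 404 sold [FIFO — oldest first]: 51 @ $8.35 + 343 @ $10.65 + 10 @ $10.85 = $4,187.30
Oct 13, 358 sold [FIFO — oldest first]: 327 @ $10.85 + 31 @ $15.40 = $4,025.35
Total COGS = $2,789.80 + $4,187.30 + $4,025.35 = $11,002.45
Ending inventory: 151 @ $15.40 = $2,325.40
Check: goods available $13,327.85 = COGS $11,002.45 + ending $2,325.40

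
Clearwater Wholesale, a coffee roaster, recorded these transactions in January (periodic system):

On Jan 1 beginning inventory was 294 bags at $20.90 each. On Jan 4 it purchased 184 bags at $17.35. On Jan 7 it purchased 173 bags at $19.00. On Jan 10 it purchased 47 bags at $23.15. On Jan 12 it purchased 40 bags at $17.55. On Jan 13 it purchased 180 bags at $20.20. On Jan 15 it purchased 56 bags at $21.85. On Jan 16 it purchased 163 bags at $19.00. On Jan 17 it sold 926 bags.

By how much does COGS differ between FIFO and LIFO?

$264.10

FIFO COGS: 294 @ $20.90 + 184 @ $17.35 + 173 @ $19.00 + 47 @ $23.15 + 40 @ $17.55 + 180 @ $20.20 + 8 @ $21.85 = $18,224.85
LIFO COGS: 163 @ $19.00 + 56 @ $21.85 + 180 @ $20.20 + 40 @ $17.55 + 47 @ $23.15 + 173 @ $19.00 + 184 @ $17.35 + 83 @ $20.90 = $17,960.75
Difference = |$18,224.85 − $17,960.75| = $264.10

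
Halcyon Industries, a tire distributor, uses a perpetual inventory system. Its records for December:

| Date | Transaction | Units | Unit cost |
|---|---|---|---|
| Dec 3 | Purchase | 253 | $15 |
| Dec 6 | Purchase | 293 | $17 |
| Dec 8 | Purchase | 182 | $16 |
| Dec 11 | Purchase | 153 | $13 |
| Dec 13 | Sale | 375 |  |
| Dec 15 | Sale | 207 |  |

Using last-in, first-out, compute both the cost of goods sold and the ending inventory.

COGS = $9,100; ending inventory = $4,577

Dec 13, 375 sold [LIFO — newest first]: 153 @ $13 + 182 @ $16 + 40 @ $17 = $5,581
Dec 15, 207 sold [LIFO — newest first]: 207 @ $17 = $3,519
Total COGS = $5,581 + $3,519 = $9,100
Ending inventory: 253 @ $15 + 46 @ $17 = $4,577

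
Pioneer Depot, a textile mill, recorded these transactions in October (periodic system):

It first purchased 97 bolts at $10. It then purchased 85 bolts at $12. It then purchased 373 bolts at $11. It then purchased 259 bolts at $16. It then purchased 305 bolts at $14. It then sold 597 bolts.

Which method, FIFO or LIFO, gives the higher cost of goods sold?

FIFO COGS: 97 @ $10 + 85 @ $12 + 373 @ $11 + 42 @ $16 = $6,765
LIFO COGS: 305 @ $14 + 259 @ $16 + 33 @ $11 = $8,777

LIFO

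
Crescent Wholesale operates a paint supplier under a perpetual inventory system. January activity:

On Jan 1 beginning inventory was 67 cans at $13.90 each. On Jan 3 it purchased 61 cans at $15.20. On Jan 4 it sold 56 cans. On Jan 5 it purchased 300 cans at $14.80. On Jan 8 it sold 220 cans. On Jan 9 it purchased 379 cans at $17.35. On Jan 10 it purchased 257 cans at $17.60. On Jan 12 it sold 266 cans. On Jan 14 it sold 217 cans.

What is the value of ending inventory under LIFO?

Ending inventory = $4,845.85

Jan 4, 56 sold [LIFO — newest first]: 56 @ $15.20 = $851.20
Jan 8, 220 sold [LIFO — newest first]: 220 @ $14.80 = $3,256.00
Jan 12, 266 sold [LIFO — newest first]: 257 @ $17.60 + 9 @ $17.35 = $4,679.35
Jan 14, 217 sold [LIFO — newest first]: 217 @ $17.35 = $3,764.95
Total COGS = $851.20 + $3,256.00 + $4,679.35 + $3,764.95 = $12,551.50
Ending inventory: 67 @ $13.90 + 5 @ $15.20 + 80 @ $14.80 + 153 @ $17.35 = $4,845.85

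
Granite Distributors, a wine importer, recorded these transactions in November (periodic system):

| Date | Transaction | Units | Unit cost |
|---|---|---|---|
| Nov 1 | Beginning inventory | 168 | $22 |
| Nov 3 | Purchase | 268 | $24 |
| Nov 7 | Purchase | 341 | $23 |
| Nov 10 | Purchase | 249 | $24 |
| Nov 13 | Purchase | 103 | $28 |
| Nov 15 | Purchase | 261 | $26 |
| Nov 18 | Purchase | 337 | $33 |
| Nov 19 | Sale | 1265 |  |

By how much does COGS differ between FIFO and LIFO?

FIFO COGS: 168 @ $22 + 268 @ $24 + 341 @ $23 + 249 @ $24 + 103 @ $28 + 136 @ $26 = $30,367
LIFO COGS: 337 @ $33 + 261 @ $26 + 103 @ $28 + 249 @ $24 + 315 @ $23 = $34,012
Difference = |$30,367 − $34,012| = $3,645

$3,645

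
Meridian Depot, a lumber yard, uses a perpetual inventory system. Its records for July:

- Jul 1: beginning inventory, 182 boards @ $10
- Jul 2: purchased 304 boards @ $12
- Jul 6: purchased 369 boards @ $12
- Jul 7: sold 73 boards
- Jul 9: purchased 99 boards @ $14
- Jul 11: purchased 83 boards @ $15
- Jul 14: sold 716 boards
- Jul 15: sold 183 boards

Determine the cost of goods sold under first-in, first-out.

Jul 7, 73 sold [FIFO — oldest first]: 73 @ $10 = $730
Jul 14, 716 sold [FIFO — oldest first]: 109 @ $10 + 304 @ $12 + 303 @ $12 = $8,374
Jul 15, 183 sold [FIFO — oldest first]: 66 @ $12 + 99 @ $14 + 18 @ $15 = $2,448
Total COGS = $730 + $8,374 + $2,448 = $11,552
Ending inventory: 65 @ $15 = $975

COGS = $11,552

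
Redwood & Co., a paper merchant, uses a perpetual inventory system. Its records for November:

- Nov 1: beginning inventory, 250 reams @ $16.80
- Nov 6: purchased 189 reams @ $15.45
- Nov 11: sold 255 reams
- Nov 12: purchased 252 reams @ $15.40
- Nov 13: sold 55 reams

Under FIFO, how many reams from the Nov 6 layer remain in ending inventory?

129

Nov 11, 255 sold [FIFO — oldest first]: 250 @ $16.80 + 5 @ $15.45 = $4,277.25
Nov 13, 55 sold [FIFO — oldest first]: 55 @ $15.45 = $849.75
Total COGS = $4,277.25 + $849.75 = $5,127.00
Ending inventory: 129 @ $15.45 + 252 @ $15.40 = $5,873.85
Check: goods available $11,000.85 = COGS $5,127.00 + ending $5,873.85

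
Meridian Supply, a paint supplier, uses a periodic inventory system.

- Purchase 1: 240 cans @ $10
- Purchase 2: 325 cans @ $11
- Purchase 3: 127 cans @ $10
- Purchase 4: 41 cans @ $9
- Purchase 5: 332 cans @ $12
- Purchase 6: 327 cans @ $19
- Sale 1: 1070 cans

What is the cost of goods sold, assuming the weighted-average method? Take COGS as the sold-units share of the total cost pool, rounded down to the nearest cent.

Sale 1, sell 1070: 1070/1392 × $17,811.00 → $13,690.92
Ending inventory (cost pool remaining) = $4,120.08
Check: goods available $17,811.00 = COGS $13,690.92 + ending $4,120.08

COGS = $13,690.92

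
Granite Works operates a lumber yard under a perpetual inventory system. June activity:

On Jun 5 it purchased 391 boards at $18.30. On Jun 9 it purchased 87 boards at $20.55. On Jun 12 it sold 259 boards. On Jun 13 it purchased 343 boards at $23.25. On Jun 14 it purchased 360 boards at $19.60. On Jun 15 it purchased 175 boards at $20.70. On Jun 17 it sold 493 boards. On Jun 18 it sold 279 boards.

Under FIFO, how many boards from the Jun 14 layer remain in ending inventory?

150

Jun 12, 259 sold [FIFO — oldest first]: 259 @ $18.30 = $4,739.70
Jun 17, 493 sold [FIFO — oldest first]: 132 @ $18.30 + 87 @ $20.55 + 274 @ $23.25 = $10,573.95
Jun 18, 279 sold [FIFO — oldest first]: 69 @ $23.25 + 210 @ $19.60 = $5,720.25
Total COGS = $4,739.70 + $10,573.95 + $5,720.25 = $21,033.90
Ending inventory: 150 @ $19.60 + 175 @ $20.70 = $6,562.50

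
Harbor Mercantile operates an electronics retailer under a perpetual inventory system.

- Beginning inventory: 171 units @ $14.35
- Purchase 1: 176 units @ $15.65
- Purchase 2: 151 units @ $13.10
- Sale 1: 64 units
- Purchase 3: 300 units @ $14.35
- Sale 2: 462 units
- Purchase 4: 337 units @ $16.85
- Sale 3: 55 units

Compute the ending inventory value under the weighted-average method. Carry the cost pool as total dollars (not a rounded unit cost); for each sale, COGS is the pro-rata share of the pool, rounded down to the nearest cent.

After Beginning: 171 on hand, pool $2,453.85 (≈ $14.3500 each)
After Purchase 1: 347 on hand, pool $5,208.25 (≈ $15.0094 each)
After Purchase 2: 498 on hand, pool $7,186.35 (≈ $14.4304 each)
Sale 1, sell 64: 64/498 × $7,186.35 → $923.54
After Purchase 3: 734 on hand, pool $10,567.81 (≈ $14.3976 each)
Sale 2, sell 462: 462/734 × $10,567.81 → $6,651.67
After Purchase 4: 609 on hand, pool $9,594.59 (≈ $15.7547 each)
Sale 3, sell 55: 55/609 × $9,594.59 → $866.50
Total COGS = $923.54 + $6,651.67 + $866.50 = $8,441.71
Ending inventory (cost pool remaining) = $8,728.09
Check: goods available $17,169.80 = COGS $8,441.71 + ending $8,728.09

Ending inventory = $8,728.09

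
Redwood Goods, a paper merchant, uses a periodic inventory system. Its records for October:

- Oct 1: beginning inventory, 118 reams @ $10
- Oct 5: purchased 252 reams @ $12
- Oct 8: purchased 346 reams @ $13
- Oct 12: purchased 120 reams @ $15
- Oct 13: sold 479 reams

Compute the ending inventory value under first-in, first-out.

Ending inventory = $4,881

Oct 13, 479 sold [FIFO — oldest first]: 118 @ $10 + 252 @ $12 + 109 @ $13 = $5,621
Ending inventory: 237 @ $13 + 120 @ $15 = $4,881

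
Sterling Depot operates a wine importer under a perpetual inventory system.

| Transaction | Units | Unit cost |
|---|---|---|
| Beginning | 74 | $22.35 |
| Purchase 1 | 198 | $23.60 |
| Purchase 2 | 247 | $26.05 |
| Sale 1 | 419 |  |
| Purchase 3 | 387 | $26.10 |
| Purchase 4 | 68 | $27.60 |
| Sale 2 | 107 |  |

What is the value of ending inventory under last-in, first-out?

Sale 1 (419) [LIFO — newest first]: 247 @ $26.05 + 172 @ $23.60 = $10,493.55
Sale 2 (107) [LIFO — newest first]: 68 @ $27.60 + 39 @ $26.10 = $2,894.70
Total COGS = $10,493.55 + $2,894.70 = $13,388.25
Ending inventory: 74 @ $22.35 + 26 @ $23.60 + 348 @ $26.10 = $11,350.30
Check: goods available $24,738.55 = COGS $13,388.25 + ending $11,350.30

Ending inventory = $11,350.30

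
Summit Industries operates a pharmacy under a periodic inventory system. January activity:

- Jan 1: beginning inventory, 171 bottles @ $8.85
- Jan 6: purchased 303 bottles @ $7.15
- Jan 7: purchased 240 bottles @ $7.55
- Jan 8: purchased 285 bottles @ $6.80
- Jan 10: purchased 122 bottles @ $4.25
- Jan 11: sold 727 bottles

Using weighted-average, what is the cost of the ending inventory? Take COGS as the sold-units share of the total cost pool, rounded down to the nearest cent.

Ending inventory = $2,793.61

Jan 11, sell 727: 727/1121 × $7,948.30 → $5,154.69
Ending inventory (cost pool remaining) = $2,793.61
Check: goods available $7,948.30 = COGS $5,154.69 + ending $2,793.61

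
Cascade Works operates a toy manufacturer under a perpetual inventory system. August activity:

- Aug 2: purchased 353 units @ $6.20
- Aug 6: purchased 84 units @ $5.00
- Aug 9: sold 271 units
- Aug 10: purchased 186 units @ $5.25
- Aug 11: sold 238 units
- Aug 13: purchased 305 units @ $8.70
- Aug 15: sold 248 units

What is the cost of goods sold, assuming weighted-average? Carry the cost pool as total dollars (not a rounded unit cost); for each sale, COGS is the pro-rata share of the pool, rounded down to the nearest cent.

COGS = $4,895.62

After Aug 2: 353 on hand, pool $2,188.60 (≈ $6.2000 each)
After Aug 6: 437 on hand, pool $2,608.60 (≈ $5.9693 each)
Aug 9, sell 271: 271/437 × $2,608.60 → $1,617.69
After Aug 10: 352 on hand, pool $1,967.41 (≈ $5.5892 each)
Aug 11, sell 238: 238/352 × $1,967.41 → $1,330.23
After Aug 13: 419 on hand, pool $3,290.68 (≈ $7.8537 each)
Aug 15, sell 248: 248/419 × $3,290.68 → $1,947.70
Total COGS = $1,617.69 + $1,330.23 + $1,947.70 = $4,895.62
Ending inventory (cost pool remaining) = $1,342.98
Check: goods available $6,238.60 = COGS $4,895.62 + ending $1,342.98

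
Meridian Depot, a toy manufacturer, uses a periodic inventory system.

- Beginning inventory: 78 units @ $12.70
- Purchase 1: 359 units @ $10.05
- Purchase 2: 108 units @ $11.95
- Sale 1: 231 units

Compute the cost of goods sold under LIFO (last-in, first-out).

COGS = $2,526.75

Sale 1 (231) [LIFO — newest first]: 108 @ $11.95 + 123 @ $10.05 = $2,526.75
Ending inventory: 78 @ $12.70 + 236 @ $10.05 = $3,362.40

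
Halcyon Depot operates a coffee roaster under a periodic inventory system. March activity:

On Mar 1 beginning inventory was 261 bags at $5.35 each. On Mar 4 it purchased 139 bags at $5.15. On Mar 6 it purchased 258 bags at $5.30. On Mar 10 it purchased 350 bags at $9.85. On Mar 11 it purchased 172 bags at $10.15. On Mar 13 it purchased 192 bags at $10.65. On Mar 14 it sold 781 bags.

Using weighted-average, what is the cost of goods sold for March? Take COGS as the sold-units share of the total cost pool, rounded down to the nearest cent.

COGS = $6,100.96

Mar 14, sell 781: 781/1372 × $10,717.70 → $6,100.96
Ending inventory (cost pool remaining) = $4,616.74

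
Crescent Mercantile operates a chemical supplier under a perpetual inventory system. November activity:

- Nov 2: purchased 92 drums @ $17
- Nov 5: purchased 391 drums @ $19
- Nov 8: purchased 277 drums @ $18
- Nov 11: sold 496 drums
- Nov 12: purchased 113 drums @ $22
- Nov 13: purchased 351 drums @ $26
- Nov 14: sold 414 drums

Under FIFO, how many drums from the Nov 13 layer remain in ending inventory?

Nov 11, 496 sold [FIFO — oldest first]: 92 @ $17 + 391 @ $19 + 13 @ $18 = $9,227
Nov 14, 414 sold [FIFO — oldest first]: 264 @ $18 + 113 @ $22 + 37 @ $26 = $8,200
Total COGS = $9,227 + $8,200 = $17,427
Ending inventory: 314 @ $26 = $8,164

314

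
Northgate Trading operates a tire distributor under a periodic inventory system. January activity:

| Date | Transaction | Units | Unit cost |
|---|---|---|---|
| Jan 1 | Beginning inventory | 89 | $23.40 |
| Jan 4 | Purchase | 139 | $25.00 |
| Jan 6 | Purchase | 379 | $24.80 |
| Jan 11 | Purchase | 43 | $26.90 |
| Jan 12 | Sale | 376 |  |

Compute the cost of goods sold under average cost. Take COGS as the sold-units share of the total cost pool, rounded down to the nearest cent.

COGS = $9,321.04

Jan 12, sell 376: 376/650 × $16,113.50 → $9,321.04
Ending inventory (cost pool remaining) = $6,792.46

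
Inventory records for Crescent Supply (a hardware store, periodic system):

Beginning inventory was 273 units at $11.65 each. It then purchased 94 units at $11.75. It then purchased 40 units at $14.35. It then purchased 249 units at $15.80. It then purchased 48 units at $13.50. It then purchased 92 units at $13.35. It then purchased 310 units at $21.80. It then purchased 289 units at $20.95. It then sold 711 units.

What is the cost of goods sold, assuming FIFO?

COGS = $9,534.60

Sale 1 (711) [FIFO — oldest first]: 273 @ $11.65 + 94 @ $11.75 + 40 @ $14.35 + 249 @ $15.80 + 48 @ $13.50 + 7 @ $13.35 = $9,534.60
Ending inventory: 85 @ $13.35 + 310 @ $21.80 + 289 @ $20.95 = $13,947.30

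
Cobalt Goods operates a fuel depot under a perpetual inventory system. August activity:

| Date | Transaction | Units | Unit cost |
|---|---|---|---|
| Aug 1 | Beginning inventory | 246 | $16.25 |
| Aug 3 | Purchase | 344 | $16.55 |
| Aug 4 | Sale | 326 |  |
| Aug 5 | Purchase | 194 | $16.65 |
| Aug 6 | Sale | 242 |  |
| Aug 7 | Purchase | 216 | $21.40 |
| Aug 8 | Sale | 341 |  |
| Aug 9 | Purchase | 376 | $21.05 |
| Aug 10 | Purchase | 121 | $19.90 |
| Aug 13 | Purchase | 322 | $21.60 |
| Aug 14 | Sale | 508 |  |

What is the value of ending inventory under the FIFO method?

Aug 4, 326 sold [FIFO — oldest first]: 246 @ $16.25 + 80 @ $16.55 = $5,321.50
Aug 6, 242 sold [FIFO — oldest first]: 242 @ $16.55 = $4,005.10
Aug 8, 341 sold [FIFO — oldest first]: 22 @ $16.55 + 194 @ $16.65 + 125 @ $21.40 = $6,269.20
Aug 14, 508 sold [FIFO — oldest first]: 91 @ $21.40 + 376 @ $21.05 + 41 @ $19.90 = $10,678.10
Total COGS = $5,321.50 + $4,005.10 + $6,269.20 + $10,678.10 = $26,273.90
Ending inventory: 80 @ $19.90 + 322 @ $21.60 = $8,547.20

Ending inventory = $8,547.20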